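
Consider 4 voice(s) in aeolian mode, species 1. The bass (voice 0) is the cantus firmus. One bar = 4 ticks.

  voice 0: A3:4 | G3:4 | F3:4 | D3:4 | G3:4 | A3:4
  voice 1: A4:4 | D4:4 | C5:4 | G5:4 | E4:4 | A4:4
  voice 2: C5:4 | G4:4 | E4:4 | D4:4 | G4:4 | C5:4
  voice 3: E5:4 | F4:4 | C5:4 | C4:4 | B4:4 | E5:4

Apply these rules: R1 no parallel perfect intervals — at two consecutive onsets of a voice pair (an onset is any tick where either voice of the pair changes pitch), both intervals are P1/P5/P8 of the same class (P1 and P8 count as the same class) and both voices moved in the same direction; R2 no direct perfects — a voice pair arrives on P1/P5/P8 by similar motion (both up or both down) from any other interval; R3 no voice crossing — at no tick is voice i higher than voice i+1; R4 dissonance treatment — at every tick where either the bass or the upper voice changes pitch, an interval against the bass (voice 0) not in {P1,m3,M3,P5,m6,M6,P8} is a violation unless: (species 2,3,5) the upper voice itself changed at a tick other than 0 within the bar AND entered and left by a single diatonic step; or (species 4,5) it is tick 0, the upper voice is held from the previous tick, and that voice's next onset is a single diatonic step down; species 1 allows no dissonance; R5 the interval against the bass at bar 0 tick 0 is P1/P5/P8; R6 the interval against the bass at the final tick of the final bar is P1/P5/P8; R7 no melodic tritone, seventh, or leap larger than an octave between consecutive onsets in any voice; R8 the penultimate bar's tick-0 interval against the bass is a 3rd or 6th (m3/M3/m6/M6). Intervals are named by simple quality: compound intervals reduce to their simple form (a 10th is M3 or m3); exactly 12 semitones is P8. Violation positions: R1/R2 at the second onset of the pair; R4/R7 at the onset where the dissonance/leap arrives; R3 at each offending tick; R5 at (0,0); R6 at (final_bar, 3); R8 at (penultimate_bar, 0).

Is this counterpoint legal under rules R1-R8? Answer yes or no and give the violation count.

bar 0: v0=A3 v1=A4 v2=C5 v3=E5 (P5)
bar 1: v0=G3 v1=D4 v2=G4 v3=F4 (m7)
bar 2: v0=F3 v1=C5 v2=E4 v3=C5 (P5)
bar 3: v0=D3 v1=G5 v2=D4 v3=C4 (m7)
bar 4: v0=G3 v1=E4 v2=G4 v3=B4 (M3)
bar 5: v0=A3 v1=A4 v2=C5 v3=E5 (P5)
  R5 @ bar0.0: opens on m3
  R2 @ bar1.0: A3/A4 P8 -> G3/D4 P5 similar
  R2 @ bar1.0: A3/C5 m3 -> G3/G4 P8 similar
  R3 @ bar1.0: G4 above F4
  R4 @ bar1.0: G3/F4 m7 untreated
  R7 @ bar1.0: E5->F4 leap 11st
  R3 @ bar1.1: G4 above F4
  R3 @ bar1.2: G4 above F4
  R3 @ bar1.3: G4 above F4
  R2 @ bar2.0: D4/F4 m3 -> C5/C5 P1 similar
  R3 @ bar2.0: C5 above E4
  R4 @ bar2.0: F3/E4 M7 untreated
  R7 @ bar2.0: D4->C5 leap 10st
  R3 @ bar2.1: C5 above E4
  R3 @ bar2.2: C5 above E4
  R3 @ bar2.3: C5 above E4
  R2 @ bar3.0: F3/E4 M7 -> D3/D4 P8 similar
  R3 @ bar3.0: G5 above D4
  R3 @ bar3.0: D4 above C4
  R4 @ bar3.0: D3/G5 P4 untreated
  R4 @ bar3.0: D3/C4 m7 untreated
  R3 @ bar3.1: G5 above D4
  R3 @ bar3.1: D4 above C4
  R3 @ bar3.2: G5 above D4
  R3 @ bar3.2: D4 above C4
  R3 @ bar3.3: G5 above D4
  R3 @ bar3.3: D4 above C4
  R1 @ bar4.0: D3/D4 P8 -> G3/G4 P8 similar
  R7 @ bar4.0: G5->E4 leap 15st
  R7 @ bar4.0: C4->B4 leap 11st
  R8 @ bar4.0: penult P8 not 3rd/6th
  R1 @ bar5.0: E4/B4 P5 -> A4/E5 P5 similar
  R2 @ bar5.0: G3/E4 M6 -> A3/A4 P8 similar
  R2 @ bar5.0: G3/B4 M3 -> A3/E5 P5 similar
  R6 @ bar5.3: closes on m3

No (35 violations)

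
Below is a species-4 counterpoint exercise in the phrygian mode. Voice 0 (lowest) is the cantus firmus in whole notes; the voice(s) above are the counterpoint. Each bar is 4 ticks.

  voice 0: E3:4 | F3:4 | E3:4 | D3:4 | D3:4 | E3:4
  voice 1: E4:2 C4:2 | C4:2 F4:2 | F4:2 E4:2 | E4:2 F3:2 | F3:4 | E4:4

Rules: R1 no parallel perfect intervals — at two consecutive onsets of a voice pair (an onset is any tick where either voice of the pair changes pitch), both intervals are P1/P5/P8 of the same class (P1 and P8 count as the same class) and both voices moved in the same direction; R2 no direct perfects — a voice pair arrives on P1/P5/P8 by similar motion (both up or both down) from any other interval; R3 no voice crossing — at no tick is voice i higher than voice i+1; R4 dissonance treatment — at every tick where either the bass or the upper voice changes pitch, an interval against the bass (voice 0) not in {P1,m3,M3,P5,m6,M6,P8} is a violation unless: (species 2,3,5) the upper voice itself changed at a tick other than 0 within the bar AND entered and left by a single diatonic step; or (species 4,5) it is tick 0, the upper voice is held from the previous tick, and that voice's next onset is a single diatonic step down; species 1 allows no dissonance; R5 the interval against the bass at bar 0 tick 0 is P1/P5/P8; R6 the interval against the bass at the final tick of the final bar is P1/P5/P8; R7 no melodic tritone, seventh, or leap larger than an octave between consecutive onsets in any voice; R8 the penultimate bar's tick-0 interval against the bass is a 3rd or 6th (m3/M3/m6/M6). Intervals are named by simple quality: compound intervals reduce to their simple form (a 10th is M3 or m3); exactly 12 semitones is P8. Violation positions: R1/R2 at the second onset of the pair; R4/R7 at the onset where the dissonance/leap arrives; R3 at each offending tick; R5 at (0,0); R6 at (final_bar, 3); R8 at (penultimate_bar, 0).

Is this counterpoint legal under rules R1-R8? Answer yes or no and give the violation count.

bar 0: v0=E3 v1=E4 (P8)
bar 1: v0=F3 v1=C4 (P5)
bar 2: v0=E3 v1=F4 (m2)
bar 3: v0=D3 v1=E4 (M2)
bar 4: v0=D3 v1=F3 (m3)
bar 5: v0=E3 v1=E4 (P8)
  R4 @ bar3.0: D3/E4 M2 untreated
  R7 @ bar3.2: E4->F3 leap 11st
  R2 @ bar5.0: D3/F3 m3 -> E3/E4 P8 similar
  R7 @ bar5.0: F3->E4 leap 11st

No (4 violations)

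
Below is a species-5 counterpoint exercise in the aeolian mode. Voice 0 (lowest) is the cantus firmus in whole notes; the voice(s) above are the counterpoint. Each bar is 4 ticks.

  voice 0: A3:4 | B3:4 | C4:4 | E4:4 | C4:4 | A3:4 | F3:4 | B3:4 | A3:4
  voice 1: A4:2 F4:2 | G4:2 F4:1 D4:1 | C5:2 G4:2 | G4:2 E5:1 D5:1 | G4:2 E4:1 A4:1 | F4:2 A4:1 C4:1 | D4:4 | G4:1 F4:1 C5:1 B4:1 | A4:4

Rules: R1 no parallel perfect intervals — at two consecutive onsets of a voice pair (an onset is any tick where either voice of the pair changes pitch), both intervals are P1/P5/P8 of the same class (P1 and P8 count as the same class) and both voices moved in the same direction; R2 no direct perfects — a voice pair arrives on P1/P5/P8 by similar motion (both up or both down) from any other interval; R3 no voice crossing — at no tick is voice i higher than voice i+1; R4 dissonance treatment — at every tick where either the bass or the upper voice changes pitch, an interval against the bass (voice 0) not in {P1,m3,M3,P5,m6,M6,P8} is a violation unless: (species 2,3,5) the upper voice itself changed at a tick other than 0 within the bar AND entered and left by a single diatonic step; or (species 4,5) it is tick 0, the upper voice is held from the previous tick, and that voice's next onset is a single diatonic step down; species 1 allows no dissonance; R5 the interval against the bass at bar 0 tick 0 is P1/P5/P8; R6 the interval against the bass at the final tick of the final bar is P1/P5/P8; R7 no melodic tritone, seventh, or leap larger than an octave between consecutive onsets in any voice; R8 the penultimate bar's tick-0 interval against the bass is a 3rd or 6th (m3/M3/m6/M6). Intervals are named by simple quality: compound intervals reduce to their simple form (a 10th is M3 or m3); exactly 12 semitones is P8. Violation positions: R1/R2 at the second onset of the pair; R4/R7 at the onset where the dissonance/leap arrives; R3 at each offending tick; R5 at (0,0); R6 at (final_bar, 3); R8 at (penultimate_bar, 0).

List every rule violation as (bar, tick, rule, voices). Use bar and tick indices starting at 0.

bar 0: v0=A3 v1=A4 downbeat P8
bar 1: v0=B3 v1=G4 downbeat m6
bar 2: v0=C4 v1=C5 downbeat P8
bar 3: v0=E4 v1=G4 downbeat m3
bar 4: v0=C4 v1=G4 downbeat P5
bar 5: v0=A3 v1=F4 downbeat m6
bar 6: v0=F3 v1=D4 downbeat M6
bar 7: v0=B3 v1=G4 downbeat m6
bar 8: v0=A3 v1=A4 downbeat P8
  -> R4 @ bar 1 tick 2 v(0, 1): B3/F4 TT untreated
  -> R2 @ bar 2 tick 0 v(0, 1): B3/D4 m3 -> C4/C5 P8 similar
  -> R7 @ bar 2 tick 0 v(1,): D4->C5 leap 10st
  -> R4 @ bar 3 tick 3 v(0, 1): E4/D5 m7 untreated
  -> R2 @ bar 4 tick 0 v(0, 1): E4/D5 m7 -> C4/G4 P5 similar
  -> R7 @ bar 7 tick 0 v(0,): F3->B3 leap 6st
  -> R4 @ bar 7 tick 1 v(0, 1): B3/F4 TT untreated
  -> R4 @ bar 7 tick 2 v(0, 1): B3/C5 m2 untreated
  -> R1 @ bar 8 tick 0 v(0, 1): B3/B4 P8 -> A3/A4 P8 similar

(1, 2, R4, (0, 1))
(2, 0, R2, (0, 1))
(2, 0, R7, (1,))
(3, 3, R4, (0, 1))
(4, 0, R2, (0, 1))
(7, 0, R7, (0,))
(7, 1, R4, (0, 1))
(7, 2, R4, (0, 1))
(8, 0, R1, (0, 1))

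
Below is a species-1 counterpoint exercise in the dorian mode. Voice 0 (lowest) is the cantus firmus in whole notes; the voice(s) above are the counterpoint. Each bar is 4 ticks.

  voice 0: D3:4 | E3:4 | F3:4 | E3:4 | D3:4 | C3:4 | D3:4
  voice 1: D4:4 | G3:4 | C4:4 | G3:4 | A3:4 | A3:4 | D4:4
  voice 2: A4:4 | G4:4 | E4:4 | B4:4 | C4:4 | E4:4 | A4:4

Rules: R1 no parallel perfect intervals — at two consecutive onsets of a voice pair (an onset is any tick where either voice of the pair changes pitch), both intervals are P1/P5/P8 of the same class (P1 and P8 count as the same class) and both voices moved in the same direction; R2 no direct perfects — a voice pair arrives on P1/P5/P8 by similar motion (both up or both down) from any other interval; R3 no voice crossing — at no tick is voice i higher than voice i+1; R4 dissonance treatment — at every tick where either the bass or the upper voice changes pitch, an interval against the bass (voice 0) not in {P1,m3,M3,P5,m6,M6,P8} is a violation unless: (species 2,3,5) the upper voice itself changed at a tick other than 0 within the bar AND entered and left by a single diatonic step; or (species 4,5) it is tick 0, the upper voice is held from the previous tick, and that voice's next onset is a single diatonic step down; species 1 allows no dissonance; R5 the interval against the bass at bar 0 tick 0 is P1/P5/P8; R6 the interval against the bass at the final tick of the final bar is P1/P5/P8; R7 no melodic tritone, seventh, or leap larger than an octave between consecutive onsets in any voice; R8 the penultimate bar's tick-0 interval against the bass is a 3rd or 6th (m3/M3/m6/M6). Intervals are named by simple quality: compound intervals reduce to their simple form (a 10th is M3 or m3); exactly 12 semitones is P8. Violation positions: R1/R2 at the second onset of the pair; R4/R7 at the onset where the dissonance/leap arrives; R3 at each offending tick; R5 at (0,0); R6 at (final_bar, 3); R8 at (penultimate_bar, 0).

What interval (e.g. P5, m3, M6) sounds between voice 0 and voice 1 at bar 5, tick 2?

M6

voice 0=C3 voice 1=A3 -> M6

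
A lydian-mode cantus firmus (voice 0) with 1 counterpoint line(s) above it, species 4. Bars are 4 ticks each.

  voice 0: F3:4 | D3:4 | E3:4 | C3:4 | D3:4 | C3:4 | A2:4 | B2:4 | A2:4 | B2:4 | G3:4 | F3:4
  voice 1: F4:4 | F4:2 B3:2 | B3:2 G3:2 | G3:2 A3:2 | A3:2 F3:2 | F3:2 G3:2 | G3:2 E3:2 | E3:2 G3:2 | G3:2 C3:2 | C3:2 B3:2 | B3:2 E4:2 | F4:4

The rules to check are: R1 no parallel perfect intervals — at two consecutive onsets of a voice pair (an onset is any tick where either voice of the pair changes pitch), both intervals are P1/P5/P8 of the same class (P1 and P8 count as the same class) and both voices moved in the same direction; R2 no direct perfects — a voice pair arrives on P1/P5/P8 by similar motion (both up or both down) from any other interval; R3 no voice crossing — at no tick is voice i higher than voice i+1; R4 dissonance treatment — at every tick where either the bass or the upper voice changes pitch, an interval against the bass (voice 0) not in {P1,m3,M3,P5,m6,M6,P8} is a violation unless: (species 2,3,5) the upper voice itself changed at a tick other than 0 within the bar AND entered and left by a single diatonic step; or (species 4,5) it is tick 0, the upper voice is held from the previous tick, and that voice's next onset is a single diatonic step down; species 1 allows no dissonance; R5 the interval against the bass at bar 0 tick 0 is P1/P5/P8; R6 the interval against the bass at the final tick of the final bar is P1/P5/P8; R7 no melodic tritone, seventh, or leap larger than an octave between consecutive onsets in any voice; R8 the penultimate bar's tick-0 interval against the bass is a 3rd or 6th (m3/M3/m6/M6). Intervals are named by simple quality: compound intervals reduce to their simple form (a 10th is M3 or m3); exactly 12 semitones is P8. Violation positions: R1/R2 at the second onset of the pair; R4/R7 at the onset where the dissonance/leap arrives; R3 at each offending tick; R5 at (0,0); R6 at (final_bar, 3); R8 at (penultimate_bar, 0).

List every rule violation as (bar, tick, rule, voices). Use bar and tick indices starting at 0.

bar 0: v0=F3 v1=F4 downbeat P8
bar 1: v0=D3 v1=F4 downbeat m3
bar 2: v0=E3 v1=B3 downbeat P5
bar 3: v0=C3 v1=G3 downbeat P5
bar 4: v0=D3 v1=A3 downbeat P5
bar 5: v0=C3 v1=F3 downbeat P4
bar 6: v0=A2 v1=G3 downbeat m7
bar 7: v0=B2 v1=E3 downbeat P4
bar 8: v0=A2 v1=G3 downbeat m7
bar 9: v0=B2 v1=C3 downbeat m2
bar 10: v0=G3 v1=B3 downbeat M3
bar 11: v0=F3 v1=F4 downbeat P8
  -> R7 @ bar 1 tick 2 v(1,): F4->B3 leap 6st
  -> R4 @ bar 5 tick 0 v(0, 1): C3/F3 P4 untreated
  -> R4 @ bar 6 tick 0 v(0, 1): A2/G3 m7 untreated
  -> R4 @ bar 7 tick 0 v(0, 1): B2/E3 P4 untreated
  -> R4 @ bar 8 tick 0 v(0, 1): A2/G3 m7 untreated
  -> R4 @ bar 9 tick 0 v(0, 1): B2/C3 m2 untreated
  -> R7 @ bar 9 tick 2 v(1,): C3->B3 leap 11st

(1, 2, R7, (1,))
(5, 0, R4, (0, 1))
(6, 0, R4, (0, 1))
(7, 0, R4, (0, 1))
(8, 0, R4, (0, 1))
(9, 0, R4, (0, 1))
(9, 2, R7, (1,))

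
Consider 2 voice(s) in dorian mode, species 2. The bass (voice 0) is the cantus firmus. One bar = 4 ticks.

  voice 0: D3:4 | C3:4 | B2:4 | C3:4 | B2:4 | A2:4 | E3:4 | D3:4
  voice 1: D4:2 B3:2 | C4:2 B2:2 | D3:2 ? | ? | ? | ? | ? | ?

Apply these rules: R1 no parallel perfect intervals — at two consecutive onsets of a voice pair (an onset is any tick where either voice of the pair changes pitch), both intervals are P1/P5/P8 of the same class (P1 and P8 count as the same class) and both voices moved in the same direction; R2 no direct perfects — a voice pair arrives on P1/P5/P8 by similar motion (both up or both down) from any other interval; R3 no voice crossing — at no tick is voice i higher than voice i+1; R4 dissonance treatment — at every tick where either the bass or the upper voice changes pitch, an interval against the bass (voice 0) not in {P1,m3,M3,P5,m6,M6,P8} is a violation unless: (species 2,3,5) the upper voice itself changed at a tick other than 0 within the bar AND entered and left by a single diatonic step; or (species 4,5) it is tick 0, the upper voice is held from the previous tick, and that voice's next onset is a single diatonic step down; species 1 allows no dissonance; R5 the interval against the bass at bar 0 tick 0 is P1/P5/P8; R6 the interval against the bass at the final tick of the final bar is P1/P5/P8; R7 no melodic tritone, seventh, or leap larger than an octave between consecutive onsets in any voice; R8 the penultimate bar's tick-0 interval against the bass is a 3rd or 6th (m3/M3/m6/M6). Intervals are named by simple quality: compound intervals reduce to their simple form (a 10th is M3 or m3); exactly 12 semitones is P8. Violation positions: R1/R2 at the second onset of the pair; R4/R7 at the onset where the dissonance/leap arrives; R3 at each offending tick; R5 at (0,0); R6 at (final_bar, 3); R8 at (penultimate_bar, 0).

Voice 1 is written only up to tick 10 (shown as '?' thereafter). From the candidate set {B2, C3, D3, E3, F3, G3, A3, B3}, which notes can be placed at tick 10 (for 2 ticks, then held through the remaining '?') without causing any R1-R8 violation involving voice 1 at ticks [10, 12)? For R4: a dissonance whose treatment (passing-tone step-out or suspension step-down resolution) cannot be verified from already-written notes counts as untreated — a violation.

{B2, B3, D3, G3}

B2: legal
C3: violates R4
D3: legal
E3: violates R4
F3: violates R4
G3: legal
A3: violates R4
B3: legal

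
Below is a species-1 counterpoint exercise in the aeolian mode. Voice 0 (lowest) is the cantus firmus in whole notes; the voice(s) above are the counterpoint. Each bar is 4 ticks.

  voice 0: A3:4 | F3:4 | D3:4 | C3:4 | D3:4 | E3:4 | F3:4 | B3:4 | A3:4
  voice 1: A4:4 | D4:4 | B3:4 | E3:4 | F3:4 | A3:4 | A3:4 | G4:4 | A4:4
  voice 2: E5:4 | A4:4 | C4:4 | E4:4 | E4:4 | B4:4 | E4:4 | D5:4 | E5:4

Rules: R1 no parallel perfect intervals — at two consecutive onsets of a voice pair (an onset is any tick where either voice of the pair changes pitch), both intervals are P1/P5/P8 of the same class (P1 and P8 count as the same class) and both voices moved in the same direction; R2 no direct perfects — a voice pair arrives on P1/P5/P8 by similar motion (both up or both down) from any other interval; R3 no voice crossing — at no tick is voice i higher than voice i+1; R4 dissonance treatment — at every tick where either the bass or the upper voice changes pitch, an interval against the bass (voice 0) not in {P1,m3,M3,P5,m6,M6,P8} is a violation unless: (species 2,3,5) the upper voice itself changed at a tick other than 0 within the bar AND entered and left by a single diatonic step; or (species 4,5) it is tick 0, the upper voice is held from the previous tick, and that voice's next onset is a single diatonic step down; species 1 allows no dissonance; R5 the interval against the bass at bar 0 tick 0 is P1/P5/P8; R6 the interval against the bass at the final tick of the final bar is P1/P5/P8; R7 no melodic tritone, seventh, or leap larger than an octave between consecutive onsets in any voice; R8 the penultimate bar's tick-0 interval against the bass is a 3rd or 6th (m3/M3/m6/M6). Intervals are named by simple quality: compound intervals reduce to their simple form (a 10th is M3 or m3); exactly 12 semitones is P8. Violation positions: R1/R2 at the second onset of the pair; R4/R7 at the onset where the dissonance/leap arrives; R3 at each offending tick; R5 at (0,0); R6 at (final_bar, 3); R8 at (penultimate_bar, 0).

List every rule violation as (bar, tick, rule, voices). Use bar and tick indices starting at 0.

bar 0: v0=A3 v1=A4 v2=E5 downbeat P5
bar 1: v0=F3 v1=D4 v2=A4 downbeat M3
bar 2: v0=D3 v1=B3 v2=C4 downbeat m7
bar 3: v0=C3 v1=E3 v2=E4 downbeat M3
bar 4: v0=D3 v1=F3 v2=E4 downbeat M2
bar 5: v0=E3 v1=A3 v2=B4 downbeat P5
bar 6: v0=F3 v1=A3 v2=E4 downbeat M7
bar 7: v0=B3 v1=G4 v2=D5 downbeat m3
bar 8: v0=A3 v1=A4 v2=E5 downbeat P5
  -> R1 @ bar 1 tick 0 v(1, 2): A4/E5 P5 -> D4/A4 P5 similar
  -> R4 @ bar 2 tick 0 v(0, 2): D3/C4 m7 untreated
  -> R4 @ bar 4 tick 0 v(0, 2): D3/E4 M2 untreated
  -> R2 @ bar 5 tick 0 v(0, 2): D3/E4 M2 -> E3/B4 P5 similar
  -> R4 @ bar 5 tick 0 v(0, 1): E3/A3 P4 untreated
  -> R4 @ bar 6 tick 0 v(0, 2): F3/E4 M7 untreated
  -> R1 @ bar 7 tick 0 v(1, 2): A3/E4 P5 -> G4/D5 P5 similar
  -> R7 @ bar 7 tick 0 v(0,): F3->B3 leap 6st
  -> R7 @ bar 7 tick 0 v(1,): A3->G4 leap 10st
  -> R7 @ bar 7 tick 0 v(2,): E4->D5 leap 10st
  -> R1 @ bar 8 tick 0 v(1, 2): G4/D5 P5 -> A4/E5 P5 similar

(1, 0, R1, (1, 2))
(2, 0, R4, (0, 2))
(4, 0, R4, (0, 2))
(5, 0, R2, (0, 2))
(5, 0, R4, (0, 1))
(6, 0, R4, (0, 2))
(7, 0, R1, (1, 2))
(7, 0, R7, (0,))
(7, 0, R7, (1,))
(7, 0, R7, (2,))
(8, 0, R1, (1, 2))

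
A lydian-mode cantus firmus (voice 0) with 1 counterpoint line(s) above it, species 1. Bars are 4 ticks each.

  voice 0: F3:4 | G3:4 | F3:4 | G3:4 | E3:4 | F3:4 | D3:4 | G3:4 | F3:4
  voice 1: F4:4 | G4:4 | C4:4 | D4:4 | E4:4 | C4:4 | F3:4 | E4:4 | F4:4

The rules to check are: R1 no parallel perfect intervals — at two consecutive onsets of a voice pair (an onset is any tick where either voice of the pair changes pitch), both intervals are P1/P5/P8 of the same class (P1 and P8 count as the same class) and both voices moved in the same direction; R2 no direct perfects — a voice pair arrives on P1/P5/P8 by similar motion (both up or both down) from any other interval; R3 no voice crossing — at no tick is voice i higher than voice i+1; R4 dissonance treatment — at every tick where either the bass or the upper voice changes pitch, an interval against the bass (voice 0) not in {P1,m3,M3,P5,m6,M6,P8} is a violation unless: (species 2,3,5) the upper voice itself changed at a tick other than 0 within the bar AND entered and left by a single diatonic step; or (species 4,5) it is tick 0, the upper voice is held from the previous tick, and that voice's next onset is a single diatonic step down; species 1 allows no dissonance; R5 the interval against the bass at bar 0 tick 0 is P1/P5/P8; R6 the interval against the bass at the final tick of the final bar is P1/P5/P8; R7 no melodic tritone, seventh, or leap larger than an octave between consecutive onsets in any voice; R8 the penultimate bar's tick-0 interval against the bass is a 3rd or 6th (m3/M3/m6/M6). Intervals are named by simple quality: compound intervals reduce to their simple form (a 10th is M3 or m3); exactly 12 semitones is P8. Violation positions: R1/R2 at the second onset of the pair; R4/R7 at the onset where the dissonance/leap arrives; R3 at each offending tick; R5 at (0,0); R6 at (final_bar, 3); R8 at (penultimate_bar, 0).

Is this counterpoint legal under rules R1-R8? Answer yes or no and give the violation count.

No (4 violations)

bar 0: v0=F3 v1=F4 (P8)
bar 1: v0=G3 v1=G4 (P8)
bar 2: v0=F3 v1=C4 (P5)
bar 3: v0=G3 v1=D4 (P5)
bar 4: v0=E3 v1=E4 (P8)
bar 5: v0=F3 v1=C4 (P5)
bar 6: v0=D3 v1=F3 (m3)
bar 7: v0=G3 v1=E4 (M6)
bar 8: v0=F3 v1=F4 (P8)
  R1 @ bar1.0: F3/F4 P8 -> G3/G4 P8 similar
  R2 @ bar2.0: G3/G4 P8 -> F3/C4 P5 similar
  R1 @ bar3.0: F3/C4 P5 -> G3/D4 P5 similar
  R7 @ bar7.0: F3->E4 leap 11st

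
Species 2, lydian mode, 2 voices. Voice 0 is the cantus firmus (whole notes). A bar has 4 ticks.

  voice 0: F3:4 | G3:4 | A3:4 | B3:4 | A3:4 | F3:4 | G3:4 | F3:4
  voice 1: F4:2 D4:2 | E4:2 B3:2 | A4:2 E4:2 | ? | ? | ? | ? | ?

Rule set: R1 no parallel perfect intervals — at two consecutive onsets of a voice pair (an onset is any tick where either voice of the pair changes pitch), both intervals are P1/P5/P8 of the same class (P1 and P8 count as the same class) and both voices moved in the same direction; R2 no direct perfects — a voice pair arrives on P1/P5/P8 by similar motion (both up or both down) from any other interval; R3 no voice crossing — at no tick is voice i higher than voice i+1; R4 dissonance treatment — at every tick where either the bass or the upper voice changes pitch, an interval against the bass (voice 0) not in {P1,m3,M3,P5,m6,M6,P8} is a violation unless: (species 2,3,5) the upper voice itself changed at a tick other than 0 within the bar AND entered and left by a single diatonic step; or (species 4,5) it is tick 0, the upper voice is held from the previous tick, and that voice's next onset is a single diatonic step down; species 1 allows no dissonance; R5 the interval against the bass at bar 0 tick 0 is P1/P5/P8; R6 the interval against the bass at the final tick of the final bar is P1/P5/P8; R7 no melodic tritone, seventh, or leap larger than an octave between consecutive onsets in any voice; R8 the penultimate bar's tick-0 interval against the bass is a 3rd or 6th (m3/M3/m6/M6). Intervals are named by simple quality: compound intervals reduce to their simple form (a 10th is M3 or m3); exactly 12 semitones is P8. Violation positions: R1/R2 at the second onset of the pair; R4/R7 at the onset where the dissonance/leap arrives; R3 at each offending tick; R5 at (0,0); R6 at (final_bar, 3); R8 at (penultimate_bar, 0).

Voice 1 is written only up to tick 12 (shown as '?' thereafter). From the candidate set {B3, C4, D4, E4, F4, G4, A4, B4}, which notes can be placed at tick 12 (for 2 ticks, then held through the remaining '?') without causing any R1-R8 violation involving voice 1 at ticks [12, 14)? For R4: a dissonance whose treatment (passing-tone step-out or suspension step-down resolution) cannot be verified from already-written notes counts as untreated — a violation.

B3: legal
C4: violates R4
D4: legal
E4: violates R4
F4: violates R4
G4: legal
A4: violates R4
B4: violates R2

{B3, D4, G4}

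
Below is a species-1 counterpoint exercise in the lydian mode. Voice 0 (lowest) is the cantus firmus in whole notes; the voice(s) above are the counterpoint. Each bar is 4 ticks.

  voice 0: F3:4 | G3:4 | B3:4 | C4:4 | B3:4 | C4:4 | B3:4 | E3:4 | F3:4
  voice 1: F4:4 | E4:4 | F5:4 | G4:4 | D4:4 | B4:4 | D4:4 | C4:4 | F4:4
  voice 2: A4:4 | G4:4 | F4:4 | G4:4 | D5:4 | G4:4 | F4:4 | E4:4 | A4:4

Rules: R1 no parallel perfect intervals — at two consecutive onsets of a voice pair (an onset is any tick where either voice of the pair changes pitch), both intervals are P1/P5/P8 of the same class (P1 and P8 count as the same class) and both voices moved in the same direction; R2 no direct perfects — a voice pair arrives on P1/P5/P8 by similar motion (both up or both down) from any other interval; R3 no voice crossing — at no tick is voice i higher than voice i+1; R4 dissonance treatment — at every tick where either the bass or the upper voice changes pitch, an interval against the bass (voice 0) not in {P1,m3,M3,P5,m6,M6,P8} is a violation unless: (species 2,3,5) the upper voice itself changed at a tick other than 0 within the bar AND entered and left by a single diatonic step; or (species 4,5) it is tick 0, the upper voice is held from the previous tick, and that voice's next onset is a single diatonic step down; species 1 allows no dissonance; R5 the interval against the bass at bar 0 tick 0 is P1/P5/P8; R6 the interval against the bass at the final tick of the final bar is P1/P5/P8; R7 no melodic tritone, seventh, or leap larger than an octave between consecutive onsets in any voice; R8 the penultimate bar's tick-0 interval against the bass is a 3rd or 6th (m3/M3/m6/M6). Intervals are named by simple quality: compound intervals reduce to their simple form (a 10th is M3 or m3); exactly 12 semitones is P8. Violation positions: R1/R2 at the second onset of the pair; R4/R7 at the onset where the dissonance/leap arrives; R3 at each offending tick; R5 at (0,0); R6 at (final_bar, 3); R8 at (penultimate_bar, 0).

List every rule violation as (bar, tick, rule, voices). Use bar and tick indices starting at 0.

(0, 0, R5, (0, 2))
(2, 0, R3, (1, 2))
(2, 0, R4, (0, 1))
(2, 0, R4, (0, 2))
(2, 0, R7, (1,))
(2, 1, R3, (1, 2))
(2, 2, R3, (1, 2))
(2, 3, R3, (1, 2))
(3, 0, R2, (0, 2))
(3, 0, R7, (1,))
(5, 0, R3, (1, 2))
(5, 0, R4, (0, 1))
(5, 1, R3, (1, 2))
(5, 2, R3, (1, 2))
(5, 3, R3, (1, 2))
(6, 0, R4, (0, 2))
(7, 0, R2, (0, 2))
(7, 0, R8, (0, 2))
(8, 0, R2, (0, 1))
(8, 3, R6, (0, 2))

bar 0: v0=F3 v1=F4 v2=A4 downbeat M3
bar 1: v0=G3 v1=E4 v2=G4 downbeat P8
bar 2: v0=B3 v1=F5 v2=F4 downbeat TT
bar 3: v0=C4 v1=G4 v2=G4 downbeat P5
bar 4: v0=B3 v1=D4 v2=D5 downbeat m3
bar 5: v0=C4 v1=B4 v2=G4 downbeat P5
bar 6: v0=B3 v1=D4 v2=F4 downbeat TT
bar 7: v0=E3 v1=C4 v2=E4 downbeat P8
bar 8: v0=F3 v1=F4 v2=A4 downbeat M3
  -> R5 @ bar 0 tick 0 v(0, 2): opens on M3
  -> R3 @ bar 2 tick 0 v(1, 2): F5 above F4
  -> R4 @ bar 2 tick 0 v(0, 1): B3/F5 TT untreated
  -> R4 @ bar 2 tick 0 v(0, 2): B3/F4 TT untreated
  -> R7 @ bar 2 tick 0 v(1,): E4->F5 leap 13st
  -> R3 @ bar 2 tick 1 v(1, 2): F5 above F4
  -> R3 @ bar 2 tick 2 v(1, 2): F5 above F4
  -> R3 @ bar 2 tick 3 v(1, 2): F5 above F4
  -> R2 @ bar 3 tick 0 v(0, 2): B3/F4 TT -> C4/G4 P5 similar
  -> R7 @ bar 3 tick 0 v(1,): F5->G4 leap 10st
  -> R3 @ bar 5 tick 0 v(1, 2): B4 above G4
  -> R4 @ bar 5 tick 0 v(0, 1): C4/B4 M7 untreated
  -> R3 @ bar 5 tick 1 v(1, 2): B4 above G4
  -> R3 @ bar 5 tick 2 v(1, 2): B4 above G4
  -> R3 @ bar 5 tick 3 v(1, 2): B4 above G4
  -> R4 @ bar 6 tick 0 v(0, 2): B3/F4 TT untreated
  -> R2 @ bar 7 tick 0 v(0, 2): B3/F4 TT -> E3/E4 P8 similar
  -> R8 @ bar 7 tick 0 v(0, 2): penult P8 not 3rd/6th
  -> R2 @ bar 8 tick 0 v(0, 1): E3/C4 m6 -> F3/F4 P8 similar
  -> R6 @ bar 8 tick 3 v(0, 2): closes on M3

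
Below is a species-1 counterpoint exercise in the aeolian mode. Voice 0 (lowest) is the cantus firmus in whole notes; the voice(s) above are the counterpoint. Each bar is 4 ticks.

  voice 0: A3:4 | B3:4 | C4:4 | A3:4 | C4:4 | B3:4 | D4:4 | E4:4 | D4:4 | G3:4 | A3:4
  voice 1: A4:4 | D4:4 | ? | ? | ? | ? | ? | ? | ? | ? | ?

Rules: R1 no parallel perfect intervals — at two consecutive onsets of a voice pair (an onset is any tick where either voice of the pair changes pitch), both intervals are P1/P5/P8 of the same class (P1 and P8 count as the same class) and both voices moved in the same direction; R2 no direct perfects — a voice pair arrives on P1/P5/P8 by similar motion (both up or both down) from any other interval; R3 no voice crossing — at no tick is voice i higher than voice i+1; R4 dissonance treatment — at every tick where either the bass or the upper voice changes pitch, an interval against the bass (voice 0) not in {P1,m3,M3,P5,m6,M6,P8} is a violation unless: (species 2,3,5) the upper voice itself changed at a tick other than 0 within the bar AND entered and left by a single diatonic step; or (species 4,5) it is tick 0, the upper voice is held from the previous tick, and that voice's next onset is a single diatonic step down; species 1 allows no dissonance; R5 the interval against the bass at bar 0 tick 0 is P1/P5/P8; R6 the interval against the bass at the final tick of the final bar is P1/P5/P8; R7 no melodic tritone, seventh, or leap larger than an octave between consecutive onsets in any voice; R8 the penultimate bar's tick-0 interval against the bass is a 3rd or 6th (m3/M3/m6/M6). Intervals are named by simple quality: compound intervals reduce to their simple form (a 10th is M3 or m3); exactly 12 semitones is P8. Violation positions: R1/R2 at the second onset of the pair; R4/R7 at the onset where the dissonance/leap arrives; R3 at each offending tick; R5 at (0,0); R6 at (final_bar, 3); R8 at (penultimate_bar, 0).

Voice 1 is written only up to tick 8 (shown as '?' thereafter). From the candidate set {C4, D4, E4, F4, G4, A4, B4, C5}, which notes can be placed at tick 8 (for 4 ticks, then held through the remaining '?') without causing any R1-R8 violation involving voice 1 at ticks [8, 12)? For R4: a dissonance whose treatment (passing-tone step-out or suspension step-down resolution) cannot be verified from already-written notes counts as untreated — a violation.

C4: legal
D4: violates R4
E4: legal
F4: violates R4
G4: violates R2
A4: legal
B4: violates R4
C5: violates R2,R7

{A4, C4, E4}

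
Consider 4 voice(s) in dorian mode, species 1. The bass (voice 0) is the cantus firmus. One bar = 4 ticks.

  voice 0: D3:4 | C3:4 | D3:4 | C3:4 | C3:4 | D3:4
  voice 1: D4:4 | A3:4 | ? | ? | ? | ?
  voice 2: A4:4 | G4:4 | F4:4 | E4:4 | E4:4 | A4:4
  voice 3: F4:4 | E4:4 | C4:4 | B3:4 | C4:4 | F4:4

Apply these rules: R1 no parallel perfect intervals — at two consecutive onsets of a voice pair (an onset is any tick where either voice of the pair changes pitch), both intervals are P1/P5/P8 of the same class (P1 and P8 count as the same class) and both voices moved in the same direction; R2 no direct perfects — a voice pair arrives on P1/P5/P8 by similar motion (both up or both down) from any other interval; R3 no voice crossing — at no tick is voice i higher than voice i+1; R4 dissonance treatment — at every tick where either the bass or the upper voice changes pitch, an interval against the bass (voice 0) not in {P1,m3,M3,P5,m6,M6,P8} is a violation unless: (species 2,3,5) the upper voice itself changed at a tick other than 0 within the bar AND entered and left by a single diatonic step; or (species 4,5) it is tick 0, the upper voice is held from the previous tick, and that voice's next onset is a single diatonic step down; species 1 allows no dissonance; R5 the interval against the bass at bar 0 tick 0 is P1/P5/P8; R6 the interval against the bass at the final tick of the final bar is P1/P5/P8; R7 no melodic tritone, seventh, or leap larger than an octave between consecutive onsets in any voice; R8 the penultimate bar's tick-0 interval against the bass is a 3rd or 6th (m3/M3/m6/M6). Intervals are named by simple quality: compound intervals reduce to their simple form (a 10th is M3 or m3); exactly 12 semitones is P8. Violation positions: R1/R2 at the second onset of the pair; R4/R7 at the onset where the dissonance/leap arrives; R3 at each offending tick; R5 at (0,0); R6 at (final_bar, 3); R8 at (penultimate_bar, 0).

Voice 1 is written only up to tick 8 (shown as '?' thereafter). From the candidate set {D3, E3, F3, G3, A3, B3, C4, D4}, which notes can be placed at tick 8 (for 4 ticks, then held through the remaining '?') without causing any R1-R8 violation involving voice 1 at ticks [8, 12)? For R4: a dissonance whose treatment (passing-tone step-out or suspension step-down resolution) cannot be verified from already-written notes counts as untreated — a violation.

{A3, B3, D3}

D3: legal
E3: violates R4
F3: violates R1,R2
G3: violates R4
A3: legal
B3: legal
C4: violates R4
D4: violates R2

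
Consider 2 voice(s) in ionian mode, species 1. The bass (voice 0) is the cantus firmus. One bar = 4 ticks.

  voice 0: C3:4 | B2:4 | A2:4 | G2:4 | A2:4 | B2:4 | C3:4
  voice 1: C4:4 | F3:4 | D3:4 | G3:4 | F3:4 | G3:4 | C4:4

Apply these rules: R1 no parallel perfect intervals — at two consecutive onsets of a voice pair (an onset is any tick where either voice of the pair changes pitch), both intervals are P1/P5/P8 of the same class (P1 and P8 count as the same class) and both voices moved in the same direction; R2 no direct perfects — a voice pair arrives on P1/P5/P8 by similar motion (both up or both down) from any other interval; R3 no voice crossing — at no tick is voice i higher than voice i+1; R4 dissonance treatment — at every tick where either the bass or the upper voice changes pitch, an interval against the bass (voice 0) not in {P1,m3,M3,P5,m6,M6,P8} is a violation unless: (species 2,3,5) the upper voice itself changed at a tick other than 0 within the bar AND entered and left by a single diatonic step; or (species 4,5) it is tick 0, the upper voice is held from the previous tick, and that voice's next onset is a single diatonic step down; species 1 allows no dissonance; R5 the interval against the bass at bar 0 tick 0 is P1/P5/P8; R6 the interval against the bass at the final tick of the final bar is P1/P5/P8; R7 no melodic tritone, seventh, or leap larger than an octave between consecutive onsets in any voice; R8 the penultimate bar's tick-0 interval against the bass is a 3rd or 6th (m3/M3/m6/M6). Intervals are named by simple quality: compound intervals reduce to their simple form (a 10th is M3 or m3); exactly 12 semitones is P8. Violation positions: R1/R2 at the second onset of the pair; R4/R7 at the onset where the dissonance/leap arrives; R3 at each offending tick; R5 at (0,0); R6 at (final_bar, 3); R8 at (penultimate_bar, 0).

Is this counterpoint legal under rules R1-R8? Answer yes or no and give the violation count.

bar 0: v0=C3 v1=C4 (P8)
bar 1: v0=B2 v1=F3 (TT)
bar 2: v0=A2 v1=D3 (P4)
bar 3: v0=G2 v1=G3 (P8)
bar 4: v0=A2 v1=F3 (m6)
bar 5: v0=B2 v1=G3 (m6)
bar 6: v0=C3 v1=C4 (P8)
  R4 @ bar1.0: B2/F3 TT untreated
  R4 @ bar2.0: A2/D3 P4 untreated
  R2 @ bar6.0: B2/G3 m6 -> C3/C4 P8 similar

No (3 violations)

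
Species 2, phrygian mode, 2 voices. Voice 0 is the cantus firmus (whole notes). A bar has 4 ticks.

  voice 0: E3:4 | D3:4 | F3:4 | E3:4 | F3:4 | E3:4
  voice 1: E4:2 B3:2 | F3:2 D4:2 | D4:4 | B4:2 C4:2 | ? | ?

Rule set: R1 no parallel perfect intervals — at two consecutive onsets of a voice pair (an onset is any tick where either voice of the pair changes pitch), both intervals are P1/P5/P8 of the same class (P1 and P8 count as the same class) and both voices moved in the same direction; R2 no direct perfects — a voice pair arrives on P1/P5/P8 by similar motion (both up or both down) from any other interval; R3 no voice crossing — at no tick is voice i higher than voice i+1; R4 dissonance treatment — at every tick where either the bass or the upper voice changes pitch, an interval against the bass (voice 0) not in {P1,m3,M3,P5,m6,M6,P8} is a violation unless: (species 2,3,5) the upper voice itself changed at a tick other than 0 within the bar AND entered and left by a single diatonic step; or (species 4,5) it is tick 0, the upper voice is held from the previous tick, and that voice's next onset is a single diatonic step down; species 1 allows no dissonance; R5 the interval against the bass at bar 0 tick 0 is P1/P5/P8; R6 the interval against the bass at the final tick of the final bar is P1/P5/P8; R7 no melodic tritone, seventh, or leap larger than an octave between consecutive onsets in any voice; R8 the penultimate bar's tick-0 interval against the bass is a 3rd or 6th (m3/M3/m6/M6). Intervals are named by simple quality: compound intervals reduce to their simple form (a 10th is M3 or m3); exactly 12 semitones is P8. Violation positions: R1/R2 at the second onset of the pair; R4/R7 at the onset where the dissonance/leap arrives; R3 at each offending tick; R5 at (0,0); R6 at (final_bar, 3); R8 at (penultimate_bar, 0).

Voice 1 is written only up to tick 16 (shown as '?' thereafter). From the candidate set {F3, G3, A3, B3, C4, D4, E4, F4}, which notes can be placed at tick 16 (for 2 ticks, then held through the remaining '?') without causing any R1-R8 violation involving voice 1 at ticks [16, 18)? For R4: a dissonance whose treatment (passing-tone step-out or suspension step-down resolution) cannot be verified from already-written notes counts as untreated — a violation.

F3: violates R8
G3: violates R4,R8
A3: legal
B3: violates R4,R8
C4: violates R8
D4: legal
E4: violates R4,R8
F4: violates R2,R8

{A3, D4}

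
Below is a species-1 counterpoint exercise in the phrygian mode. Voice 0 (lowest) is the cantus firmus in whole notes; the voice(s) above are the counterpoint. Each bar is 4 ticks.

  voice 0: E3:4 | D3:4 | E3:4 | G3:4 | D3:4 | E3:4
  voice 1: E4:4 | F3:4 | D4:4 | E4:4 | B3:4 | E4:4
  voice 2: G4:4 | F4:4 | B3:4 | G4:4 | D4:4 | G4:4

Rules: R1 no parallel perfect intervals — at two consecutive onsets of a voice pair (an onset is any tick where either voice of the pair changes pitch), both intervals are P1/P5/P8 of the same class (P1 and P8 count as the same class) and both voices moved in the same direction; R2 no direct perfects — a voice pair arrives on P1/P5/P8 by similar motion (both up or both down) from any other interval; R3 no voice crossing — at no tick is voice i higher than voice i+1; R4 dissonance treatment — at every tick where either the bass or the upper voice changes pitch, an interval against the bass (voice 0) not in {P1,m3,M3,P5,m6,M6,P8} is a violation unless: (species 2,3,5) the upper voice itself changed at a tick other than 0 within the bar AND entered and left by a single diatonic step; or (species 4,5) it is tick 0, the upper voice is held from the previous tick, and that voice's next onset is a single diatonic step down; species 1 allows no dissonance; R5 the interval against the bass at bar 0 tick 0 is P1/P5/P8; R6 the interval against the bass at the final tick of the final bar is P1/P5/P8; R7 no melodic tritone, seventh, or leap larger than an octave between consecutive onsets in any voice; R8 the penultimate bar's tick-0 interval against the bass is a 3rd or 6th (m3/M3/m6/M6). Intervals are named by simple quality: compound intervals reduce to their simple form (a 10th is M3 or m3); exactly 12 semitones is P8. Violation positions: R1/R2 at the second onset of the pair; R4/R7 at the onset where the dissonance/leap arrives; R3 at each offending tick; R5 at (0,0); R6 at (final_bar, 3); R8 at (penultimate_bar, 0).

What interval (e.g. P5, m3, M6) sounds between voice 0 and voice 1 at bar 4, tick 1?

voice 0=D3 voice 1=B3 -> M6

M6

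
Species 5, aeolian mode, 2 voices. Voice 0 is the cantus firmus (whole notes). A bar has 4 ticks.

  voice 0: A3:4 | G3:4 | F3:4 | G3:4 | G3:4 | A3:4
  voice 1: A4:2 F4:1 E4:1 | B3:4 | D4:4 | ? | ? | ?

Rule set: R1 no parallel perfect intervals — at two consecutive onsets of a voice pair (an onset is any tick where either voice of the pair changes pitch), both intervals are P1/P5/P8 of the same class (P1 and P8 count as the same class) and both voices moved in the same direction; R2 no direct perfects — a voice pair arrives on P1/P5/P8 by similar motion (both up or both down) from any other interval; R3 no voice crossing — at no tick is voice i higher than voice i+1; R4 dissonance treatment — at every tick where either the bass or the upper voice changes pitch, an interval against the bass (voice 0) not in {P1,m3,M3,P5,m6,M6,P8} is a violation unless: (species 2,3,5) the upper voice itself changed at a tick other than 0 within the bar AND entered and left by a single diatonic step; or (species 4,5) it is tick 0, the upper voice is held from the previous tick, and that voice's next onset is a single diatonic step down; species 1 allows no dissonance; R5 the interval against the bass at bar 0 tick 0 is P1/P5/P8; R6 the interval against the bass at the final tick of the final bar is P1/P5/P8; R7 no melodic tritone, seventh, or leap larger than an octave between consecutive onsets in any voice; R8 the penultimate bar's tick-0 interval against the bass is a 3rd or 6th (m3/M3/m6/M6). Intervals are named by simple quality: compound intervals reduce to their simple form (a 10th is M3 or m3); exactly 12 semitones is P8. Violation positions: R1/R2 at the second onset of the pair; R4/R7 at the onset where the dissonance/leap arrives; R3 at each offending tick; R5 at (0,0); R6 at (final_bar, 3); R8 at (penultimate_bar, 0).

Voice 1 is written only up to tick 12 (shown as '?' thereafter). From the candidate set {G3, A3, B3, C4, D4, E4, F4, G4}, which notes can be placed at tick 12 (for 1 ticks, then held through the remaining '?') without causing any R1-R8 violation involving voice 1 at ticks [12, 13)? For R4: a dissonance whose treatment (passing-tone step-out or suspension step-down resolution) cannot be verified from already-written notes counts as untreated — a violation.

{B3, D4, E4, G3}

G3: legal
A3: violates R4
B3: legal
C4: violates R4
D4: legal
E4: legal
F4: violates R4
G4: violates R2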